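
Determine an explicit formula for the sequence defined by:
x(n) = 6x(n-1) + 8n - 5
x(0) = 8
First-order linear with linear forcing.
Homogeneous solution: x_h(n) = A·(6)^n.
Try particular x_p(n) = pn + q. Substituting:
  pn + q = 6(p(n-1) + q) + 8n - 5.
Matching the n-coefficient: p = 6p + 8 ⇒ p = - \frac{8}{5}.
Matching constants: q = -6p + 6q - 5 ⇒ q = - \frac{23}{25}.
General: x(n) = A·(6)^n - \frac{8 n}{5} - \frac{23}{25}.
Apply x(0) = 8: A - \frac{23}{25} = 8 ⇒ A = \frac{223}{25}.
So x(n) = \frac{223 \cdot 6^{n}}{25} - \frac{8 n}{5} - \frac{23}{25}.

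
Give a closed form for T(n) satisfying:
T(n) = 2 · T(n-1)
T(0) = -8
Pure geometric recurrence with ratio 2.
By induction T(n) = T(0) · (2)^n = - 8 \cdot 2^{n}.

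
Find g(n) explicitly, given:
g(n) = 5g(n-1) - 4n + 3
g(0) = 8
First-order linear with linear forcing.
Homogeneous solution: g_h(n) = A·(5)^n.
Try particular g_p(n) = pn + q. Substituting:
  pn + q = 5(p(n-1) + q) - 4n + 3.
Matching the n-coefficient: p = 5p - 4 ⇒ p = 1.
Matching constants: q = -5p + 5q + 3 ⇒ q = \frac{1}{2}.
General: g(n) = A·(5)^n + n + \frac{1}{2}.
Apply g(0) = 8: A + \frac{1}{2} = 8 ⇒ A = \frac{15}{2}.
So g(n) = \frac{15 \cdot 5^{n}}{2} + n + \frac{1}{2}.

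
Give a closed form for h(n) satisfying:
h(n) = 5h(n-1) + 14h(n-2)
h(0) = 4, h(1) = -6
Characteristic equation: x² - 5x - 14 = 0, which factors as (x - (7))(x - (-2)) = 0.
Roots r₁ = 7, r₂ = -2 (distinct).
General solution: h(n) = A·(7)^n + B·(-2)^n.
From h(0) = 4: A + B = 4.
From h(1) = -6: 7A - 2B = -6.
Solving: A = \frac{2}{9}, B = \frac{34}{9}.
So h(n) = \frac{34 \left(-2\right)^{n}}{9} + \frac{2 \cdot 7^{n}}{9}.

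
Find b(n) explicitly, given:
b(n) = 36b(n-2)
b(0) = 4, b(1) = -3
Characteristic equation: x² - 36 = 0, which factors as (x - (-6))(x - (6)) = 0.
Roots r₁ = -6, r₂ = 6 (distinct).
General solution: b(n) = A·(-6)^n + B·(6)^n.
From b(0) = 4: A + B = 4.
From b(1) = -3: -6A + 6B = -3.
Solving: A = \frac{9}{4}, B = \frac{7}{4}.
So b(n) = \frac{9 \left(-6\right)^{n}}{4} + \frac{7 \cdot 6^{n}}{4}.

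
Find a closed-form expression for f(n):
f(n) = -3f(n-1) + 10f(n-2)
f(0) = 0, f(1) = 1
Characteristic equation: x² + 3x - 10 = 0, which factors as (x - (2))(x - (-5)) = 0.
Roots r₁ = 2, r₂ = -5 (distinct).
General solution: f(n) = A·(2)^n + B·(-5)^n.
From f(0) = 0: A + B = 0.
From f(1) = 1: 2A - 5B = 1.
Solving: A = \frac{1}{7}, B = - \frac{1}{7}.
So f(n) = - \frac{\left(-5\right)^{n}}{7} + \frac{2^{n}}{7}.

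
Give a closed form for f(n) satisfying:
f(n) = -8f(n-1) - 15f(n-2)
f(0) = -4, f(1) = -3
Characteristic equation: x² + 8x + 15 = 0, which factors as (x - (-5))(x - (-3)) = 0.
Roots r₁ = -5, r₂ = -3 (distinct).
General solution: f(n) = A·(-5)^n + B·(-3)^n.
From f(0) = -4: A + B = -4.
From f(1) = -3: -5A - 3B = -3.
Solving: A = \frac{15}{2}, B = - \frac{23}{2}.
So f(n) = - \frac{23 \left(-3\right)^{n}}{2} + \frac{15 \left(-5\right)^{n}}{2}.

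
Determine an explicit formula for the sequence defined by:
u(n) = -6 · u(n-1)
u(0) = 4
Pure geometric recurrence with ratio -6.
By induction u(n) = u(0) · (-6)^n = 4 \left(-6\right)^{n}.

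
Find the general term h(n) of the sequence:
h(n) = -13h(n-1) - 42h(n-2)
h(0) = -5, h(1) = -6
Characteristic equation: x² + 13x + 42 = 0, which factors as (x - (-7))(x - (-6)) = 0.
Roots r₁ = -7, r₂ = -6 (distinct).
General solution: h(n) = A·(-7)^n + B·(-6)^n.
From h(0) = -5: A + B = -5.
From h(1) = -6: -7A - 6B = -6.
Solving: A = 36, B = -41.
So h(n) = - 41 \left(-6\right)^{n} + 36 \left(-7\right)^{n}.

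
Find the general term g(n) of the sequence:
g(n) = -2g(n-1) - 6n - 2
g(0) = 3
First-order linear with linear forcing.
Homogeneous solution: g_h(n) = A·(-2)^n.
Try particular g_p(n) = pn + q. Substituting:
  pn + q = -2(p(n-1) + q) - 6n - 2.
Matching the n-coefficient: p = -2p - 6 ⇒ p = -2.
Matching constants: q = 2p - 2q - 2 ⇒ q = -2.
General: g(n) = A·(-2)^n - 2 n - 2.
Apply g(0) = 3: A - 2 = 3 ⇒ A = 5.
So g(n) = 5 \left(-2\right)^{n} - 2 n - 2.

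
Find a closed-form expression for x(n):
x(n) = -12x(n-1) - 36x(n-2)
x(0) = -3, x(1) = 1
Characteristic equation: x² + 12x + 36 = 0, which is (x - (-6))².
Repeated root r = -6.
General solution: x(n) = (A + Bn)·(-6)^n.
From x(0) = -3: A = -3.
From x(1) = 1: (A + B)·(-6) = 1 ⇒ B = \frac{17}{6}.
So x(n) = \left(\frac{17 n}{6} - 3\right) \cdot (-6)^n.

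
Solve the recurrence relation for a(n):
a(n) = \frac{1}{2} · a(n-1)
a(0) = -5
Pure geometric recurrence with ratio \frac{1}{2}.
By induction a(n) = a(0) · (\frac{1}{2})^n = - 5 \cdot 2^{- n}.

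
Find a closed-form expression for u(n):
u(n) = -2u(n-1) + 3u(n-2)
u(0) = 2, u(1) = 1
Characteristic equation: x² + 2x - 3 = 0, which factors as (x - (-3))(x - (1)) = 0.
Roots r₁ = -3, r₂ = 1 (distinct).
General solution: u(n) = A·(-3)^n + B·(1)^n.
From u(0) = 2: A + B = 2.
From u(1) = 1: -3A + B = 1.
Solving: A = \frac{1}{4}, B = \frac{7}{4}.
So u(n) = \frac{\left(-3\right)^{n}}{4} + \frac{7}{4}.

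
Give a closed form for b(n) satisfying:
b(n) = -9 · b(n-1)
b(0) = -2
Pure geometric recurrence with ratio -9.
By induction b(n) = b(0) · (-9)^n = - 2 \left(-9\right)^{n}.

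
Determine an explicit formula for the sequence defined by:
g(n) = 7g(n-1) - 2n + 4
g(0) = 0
First-order linear with linear forcing.
Homogeneous solution: g_h(n) = A·(7)^n.
Try particular g_p(n) = pn + q. Substituting:
  pn + q = 7(p(n-1) + q) - 2n + 4.
Matching the n-coefficient: p = 7p - 2 ⇒ p = \frac{1}{3}.
Matching constants: q = -7p + 7q + 4 ⇒ q = - \frac{5}{18}.
General: g(n) = A·(7)^n + \frac{n}{3} - \frac{5}{18}.
Apply g(0) = 0: A - \frac{5}{18} = 0 ⇒ A = \frac{5}{18}.
So g(n) = \frac{5 \cdot 7^{n}}{18} + \frac{n}{3} - \frac{5}{18}.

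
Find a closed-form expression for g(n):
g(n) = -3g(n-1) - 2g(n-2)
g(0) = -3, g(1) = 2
Characteristic equation: x² + 3x + 2 = 0, which factors as (x - (-1))(x - (-2)) = 0.
Roots r₁ = -1, r₂ = -2 (distinct).
General solution: g(n) = A·(-1)^n + B·(-2)^n.
From g(0) = -3: A + B = -3.
From g(1) = 2: -A - 2B = 2.
Solving: A = -4, B = 1.
So g(n) = - 4 \left(-1\right)^{n} + \left(-2\right)^{n}.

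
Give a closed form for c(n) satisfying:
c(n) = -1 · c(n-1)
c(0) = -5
Pure geometric recurrence with ratio -1.
By induction c(n) = c(0) · (-1)^n = - 5 \left(-1\right)^{n}.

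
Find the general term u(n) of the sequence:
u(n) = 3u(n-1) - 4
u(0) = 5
First-order linear non-homogeneous.
Homogeneous solution: u_h(n) = A·(3)^n.
Try constant particular solution u_p = K: K = 3K - 4 ⇒ K = 2.
General: u(n) = A·(3)^n + 2.
Apply u(0) = 5: A + 2 = 5 ⇒ A = 3.
So u(n) = 3 \cdot 3^{n} + 2.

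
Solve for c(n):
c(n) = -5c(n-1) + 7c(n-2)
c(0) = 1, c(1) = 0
Characteristic equation: x² + 5x - 7 = 0.
Discriminant Δ = (-5)² + 4·(7) = 53.
Roots r₁,₂ = (-5 ± √53)/2, so r₁ = - \frac{5}{2} + \frac{\sqrt{53}}{2}, r₂ = - \frac{\sqrt{53}}{2} - \frac{5}{2}.
General solution: c(n) = A·r₁^n + B·r₂^n.
From the initial conditions, A + B = 1 and r₁A + r₂B = 0.
Since r₁ - r₂ = √53: A = (0 - (1)r₂)/√53 = \frac{5 \sqrt{53}}{106} + \frac{1}{2}, and B = 1 - A = \frac{1}{2} - \frac{5 \sqrt{53}}{106}.
So c(n) = \left(\frac{5 \sqrt{53}}{106} + \frac{1}{2}\right)\left(- \frac{5}{2} + \frac{\sqrt{53}}{2}\right)^n + \left(\frac{1}{2} - \frac{5 \sqrt{53}}{106}\right)\left(- \frac{\sqrt{53}}{2} - \frac{5}{2}\right)^n.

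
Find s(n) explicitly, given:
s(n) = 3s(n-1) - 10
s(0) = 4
First-order linear non-homogeneous.
Homogeneous solution: s_h(n) = A·(3)^n.
Try constant particular solution s_p = K: K = 3K - 10 ⇒ K = 5.
General: s(n) = A·(3)^n + 5.
Apply s(0) = 4: A + 5 = 4 ⇒ A = -1.
So s(n) = 5 - 3^{n}.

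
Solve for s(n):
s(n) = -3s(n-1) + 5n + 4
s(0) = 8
First-order linear with linear forcing.
Homogeneous solution: s_h(n) = A·(-3)^n.
Try particular s_p(n) = pn + q. Substituting:
  pn + q = -3(p(n-1) + q) + 5n + 4.
Matching the n-coefficient: p = -3p + 5 ⇒ p = \frac{5}{4}.
Matching constants: q = 3p - 3q + 4 ⇒ q = \frac{31}{16}.
General: s(n) = A·(-3)^n + \frac{5 n}{4} + \frac{31}{16}.
Apply s(0) = 8: A + \frac{31}{16} = 8 ⇒ A = \frac{97}{16}.
So s(n) = \frac{97 \left(-3\right)^{n}}{16} + \frac{5 n}{4} + \frac{31}{16}.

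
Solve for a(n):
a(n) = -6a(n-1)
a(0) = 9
This is a homogeneous first-order recurrence with ratio -6.
By induction a(n) = a(0) · (-6)^n = 9 \left(-6\right)^{n}.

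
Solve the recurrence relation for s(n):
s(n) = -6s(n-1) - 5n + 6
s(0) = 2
First-order linear with linear forcing.
Homogeneous solution: s_h(n) = A·(-6)^n.
Try particular s_p(n) = pn + q. Substituting:
  pn + q = -6(p(n-1) + q) - 5n + 6.
Matching the n-coefficient: p = -6p - 5 ⇒ p = - \frac{5}{7}.
Matching constants: q = 6p - 6q + 6 ⇒ q = \frac{12}{49}.
General: s(n) = A·(-6)^n - \frac{5 n}{7} + \frac{12}{49}.
Apply s(0) = 2: A + \frac{12}{49} = 2 ⇒ A = \frac{86}{49}.
So s(n) = \frac{86 \left(-6\right)^{n}}{49} - \frac{5 n}{7} + \frac{12}{49}.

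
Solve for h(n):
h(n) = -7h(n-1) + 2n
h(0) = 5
First-order linear with linear forcing.
Homogeneous solution: h_h(n) = A·(-7)^n.
Try particular h_p(n) = pn + q. Substituting:
  pn + q = -7(p(n-1) + q) + 2n.
Matching the n-coefficient: p = -7p + 2 ⇒ p = \frac{1}{4}.
Matching constants: q = 7p - 7q ⇒ q = \frac{7}{32}.
General: h(n) = A·(-7)^n + \frac{n}{4} + \frac{7}{32}.
Apply h(0) = 5: A + \frac{7}{32} = 5 ⇒ A = \frac{153}{32}.
So h(n) = \frac{153 \left(-7\right)^{n}}{32} + \frac{n}{4} + \frac{7}{32}.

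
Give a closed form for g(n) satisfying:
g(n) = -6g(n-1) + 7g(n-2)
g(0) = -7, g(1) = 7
Characteristic equation: x² + 6x - 7 = 0, which factors as (x - (1))(x - (-7)) = 0.
Roots r₁ = 1, r₂ = -7 (distinct).
General solution: g(n) = A·(1)^n + B·(-7)^n.
From g(0) = -7: A + B = -7.
From g(1) = 7: A - 7B = 7.
Solving: A = - \frac{21}{4}, B = - \frac{7}{4}.
So g(n) = - \frac{7 \left(-7\right)^{n}}{4} - \frac{21}{4}.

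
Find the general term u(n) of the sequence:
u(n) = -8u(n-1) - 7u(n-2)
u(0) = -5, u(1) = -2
Characteristic equation: x² + 8x + 7 = 0, which factors as (x - (-1))(x - (-7)) = 0.
Roots r₁ = -1, r₂ = -7 (distinct).
General solution: u(n) = A·(-1)^n + B·(-7)^n.
From u(0) = -5: A + B = -5.
From u(1) = -2: -A - 7B = -2.
Solving: A = - \frac{37}{6}, B = \frac{7}{6}.
So u(n) = - \frac{37 \left(-1\right)^{n}}{6} + \frac{7 \left(-7\right)^{n}}{6}.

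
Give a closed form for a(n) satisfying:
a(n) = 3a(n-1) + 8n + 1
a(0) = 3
First-order linear with linear forcing.
Homogeneous solution: a_h(n) = A·(3)^n.
Try particular a_p(n) = pn + q. Substituting:
  pn + q = 3(p(n-1) + q) + 8n + 1.
Matching the n-coefficient: p = 3p + 8 ⇒ p = -4.
Matching constants: q = -3p + 3q + 1 ⇒ q = - \frac{13}{2}.
General: a(n) = A·(3)^n - 4 n - \frac{13}{2}.
Apply a(0) = 3: A - \frac{13}{2} = 3 ⇒ A = \frac{19}{2}.
So a(n) = \frac{19 \cdot 3^{n}}{2} - 4 n - \frac{13}{2}.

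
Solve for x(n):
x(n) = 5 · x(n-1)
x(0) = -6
Pure geometric recurrence with ratio 5.
By induction x(n) = x(0) · (5)^n = - 6 \cdot 5^{n}.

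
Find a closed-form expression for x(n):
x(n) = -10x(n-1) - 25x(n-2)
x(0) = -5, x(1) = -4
Characteristic equation: x² + 10x + 25 = 0, which is (x - (-5))².
Repeated root r = -5.
General solution: x(n) = (A + Bn)·(-5)^n.
From x(0) = -5: A = -5.
From x(1) = -4: (A + B)·(-5) = -4 ⇒ B = \frac{29}{5}.
So x(n) = \left(\frac{29 n}{5} - 5\right) \cdot (-5)^n.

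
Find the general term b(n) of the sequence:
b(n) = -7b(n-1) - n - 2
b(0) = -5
First-order linear with linear forcing.
Homogeneous solution: b_h(n) = A·(-7)^n.
Try particular b_p(n) = pn + q. Substituting:
  pn + q = -7(p(n-1) + q) - n - 2.
Matching the n-coefficient: p = -7p - 1 ⇒ p = - \frac{1}{8}.
Matching constants: q = 7p - 7q - 2 ⇒ q = - \frac{23}{64}.
General: b(n) = A·(-7)^n - \frac{n}{8} - \frac{23}{64}.
Apply b(0) = -5: A - \frac{23}{64} = -5 ⇒ A = - \frac{297}{64}.
So b(n) = - \frac{297 \left(-7\right)^{n}}{64} - \frac{n}{8} - \frac{23}{64}.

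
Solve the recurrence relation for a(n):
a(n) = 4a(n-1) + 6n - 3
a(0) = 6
First-order linear with linear forcing.
Homogeneous solution: a_h(n) = A·(4)^n.
Try particular a_p(n) = pn + q. Substituting:
  pn + q = 4(p(n-1) + q) + 6n - 3.
Matching the n-coefficient: p = 4p + 6 ⇒ p = -2.
Matching constants: q = -4p + 4q - 3 ⇒ q = - \frac{5}{3}.
General: a(n) = A·(4)^n - 2 n - \frac{5}{3}.
Apply a(0) = 6: A - \frac{5}{3} = 6 ⇒ A = \frac{23}{3}.
So a(n) = \frac{23 \cdot 4^{n}}{3} - 2 n - \frac{5}{3}.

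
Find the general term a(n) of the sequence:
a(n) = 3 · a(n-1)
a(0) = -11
Pure geometric recurrence with ratio 3.
By induction a(n) = a(0) · (3)^n = - 11 \cdot 3^{n}.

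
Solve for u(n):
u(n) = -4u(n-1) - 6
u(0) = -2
First-order linear non-homogeneous.
Homogeneous solution: u_h(n) = A·(-4)^n.
Try constant particular solution u_p = K: K = -4K - 6 ⇒ K = - \frac{6}{5}.
General: u(n) = A·(-4)^n - \frac{6}{5}.
Apply u(0) = -2: A - \frac{6}{5} = -2 ⇒ A = - \frac{4}{5}.
So u(n) = - \frac{4 \left(-4\right)^{n}}{5} - \frac{6}{5}.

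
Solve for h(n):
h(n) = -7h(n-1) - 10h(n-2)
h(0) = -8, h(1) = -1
Characteristic equation: x² + 7x + 10 = 0, which factors as (x - (-5))(x - (-2)) = 0.
Roots r₁ = -5, r₂ = -2 (distinct).
General solution: h(n) = A·(-5)^n + B·(-2)^n.
From h(0) = -8: A + B = -8.
From h(1) = -1: -5A - 2B = -1.
Solving: A = \frac{17}{3}, B = - \frac{41}{3}.
So h(n) = - \frac{41 \left(-2\right)^{n}}{3} + \frac{17 \left(-5\right)^{n}}{3}.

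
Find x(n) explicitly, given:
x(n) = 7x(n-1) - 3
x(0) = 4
First-order linear non-homogeneous.
Homogeneous solution: x_h(n) = A·(7)^n.
Try constant particular solution x_p = K: K = 7K - 3 ⇒ K = \frac{1}{2}.
General: x(n) = A·(7)^n + \frac{1}{2}.
Apply x(0) = 4: A + \frac{1}{2} = 4 ⇒ A = \frac{7}{2}.
So x(n) = \frac{7 \cdot 7^{n}}{2} + \frac{1}{2}.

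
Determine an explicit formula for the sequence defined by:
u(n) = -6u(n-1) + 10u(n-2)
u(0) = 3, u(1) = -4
Characteristic equation: x² + 6x - 10 = 0.
Discriminant Δ = (-6)² + 4·(10) = 76.
Roots r₁,₂ = (-6 ± √76)/2, so r₁ = -3 + \sqrt{19}, r₂ = - \sqrt{19} - 3.
General solution: u(n) = A·r₁^n + B·r₂^n.
From the initial conditions, A + B = 3 and r₁A + r₂B = -4.
Since r₁ - r₂ = √76: A = (-4 - (3)r₂)/√76 = \frac{5 \sqrt{19}}{38} + \frac{3}{2}, and B = 3 - A = \frac{3}{2} - \frac{5 \sqrt{19}}{38}.
So u(n) = \left(\frac{5 \sqrt{19}}{38} + \frac{3}{2}\right)\left(-3 + \sqrt{19}\right)^n + \left(\frac{3}{2} - \frac{5 \sqrt{19}}{38}\right)\left(- \sqrt{19} - 3\right)^n.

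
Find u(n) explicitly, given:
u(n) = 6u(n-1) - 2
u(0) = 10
First-order linear non-homogeneous.
Homogeneous solution: u_h(n) = A·(6)^n.
Try constant particular solution u_p = K: K = 6K - 2 ⇒ K = \frac{2}{5}.
General: u(n) = A·(6)^n + \frac{2}{5}.
Apply u(0) = 10: A + \frac{2}{5} = 10 ⇒ A = \frac{48}{5}.
So u(n) = \frac{48 \cdot 6^{n}}{5} + \frac{2}{5}.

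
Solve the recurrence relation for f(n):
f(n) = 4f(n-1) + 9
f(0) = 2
First-order linear non-homogeneous.
Homogeneous solution: f_h(n) = A·(4)^n.
Try constant particular solution f_p = K: K = 4K + 9 ⇒ K = -3.
General: f(n) = A·(4)^n - 3.
Apply f(0) = 2: A - 3 = 2 ⇒ A = 5.
So f(n) = 5 \cdot 4^{n} - 3.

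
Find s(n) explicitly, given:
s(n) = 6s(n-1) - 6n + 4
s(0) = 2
First-order linear with linear forcing.
Homogeneous solution: s_h(n) = A·(6)^n.
Try particular s_p(n) = pn + q. Substituting:
  pn + q = 6(p(n-1) + q) - 6n + 4.
Matching the n-coefficient: p = 6p - 6 ⇒ p = \frac{6}{5}.
Matching constants: q = -6p + 6q + 4 ⇒ q = \frac{16}{25}.
General: s(n) = A·(6)^n + \frac{6 n}{5} + \frac{16}{25}.
Apply s(0) = 2: A + \frac{16}{25} = 2 ⇒ A = \frac{34}{25}.
So s(n) = \frac{34 \cdot 6^{n}}{25} + \frac{6 n}{5} + \frac{16}{25}.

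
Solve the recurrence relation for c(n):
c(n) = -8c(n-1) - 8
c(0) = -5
First-order linear non-homogeneous.
Homogeneous solution: c_h(n) = A·(-8)^n.
Try constant particular solution c_p = K: K = -8K - 8 ⇒ K = - \frac{8}{9}.
General: c(n) = A·(-8)^n - \frac{8}{9}.
Apply c(0) = -5: A - \frac{8}{9} = -5 ⇒ A = - \frac{37}{9}.
So c(n) = - \frac{37 \left(-8\right)^{n}}{9} - \frac{8}{9}.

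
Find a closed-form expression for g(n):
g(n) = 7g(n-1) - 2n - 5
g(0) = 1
First-order linear with linear forcing.
Homogeneous solution: g_h(n) = A·(7)^n.
Try particular g_p(n) = pn + q. Substituting:
  pn + q = 7(p(n-1) + q) - 2n - 5.
Matching the n-coefficient: p = 7p - 2 ⇒ p = \frac{1}{3}.
Matching constants: q = -7p + 7q - 5 ⇒ q = \frac{11}{9}.
General: g(n) = A·(7)^n + \frac{n}{3} + \frac{11}{9}.
Apply g(0) = 1: A + \frac{11}{9} = 1 ⇒ A = - \frac{2}{9}.
So g(n) = - \frac{2 \cdot 7^{n}}{9} + \frac{n}{3} + \frac{11}{9}.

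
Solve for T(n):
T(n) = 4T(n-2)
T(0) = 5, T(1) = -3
Characteristic equation: x² - 4 = 0, which factors as (x - (-2))(x - (2)) = 0.
Roots r₁ = -2, r₂ = 2 (distinct).
General solution: T(n) = A·(-2)^n + B·(2)^n.
From T(0) = 5: A + B = 5.
From T(1) = -3: -2A + 2B = -3.
Solving: A = \frac{13}{4}, B = \frac{7}{4}.
So T(n) = \frac{13 \left(-2\right)^{n}}{4} + \frac{7 \cdot 2^{n}}{4}.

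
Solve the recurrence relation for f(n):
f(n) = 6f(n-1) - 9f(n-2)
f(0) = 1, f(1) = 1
Characteristic equation: x² - 6x + 9 = 0, which is (x - (3))².
Repeated root r = 3.
General solution: f(n) = (A + Bn)·(3)^n.
From f(0) = 1: A = 1.
From f(1) = 1: (A + B)·(3) = 1 ⇒ B = - \frac{2}{3}.
So f(n) = \left(1 - \frac{2 n}{3}\right) \cdot (3)^n.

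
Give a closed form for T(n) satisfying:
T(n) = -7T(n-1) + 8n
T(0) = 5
First-order linear with linear forcing.
Homogeneous solution: T_h(n) = A·(-7)^n.
Try particular T_p(n) = pn + q. Substituting:
  pn + q = -7(p(n-1) + q) + 8n.
Matching the n-coefficient: p = -7p + 8 ⇒ p = 1.
Matching constants: q = 7p - 7q ⇒ q = \frac{7}{8}.
General: T(n) = A·(-7)^n + n + \frac{7}{8}.
Apply T(0) = 5: A + \frac{7}{8} = 5 ⇒ A = \frac{33}{8}.
So T(n) = \frac{33 \left(-7\right)^{n}}{8} + n + \frac{7}{8}.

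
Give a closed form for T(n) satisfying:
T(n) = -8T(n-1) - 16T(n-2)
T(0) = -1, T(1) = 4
Characteristic equation: x² + 8x + 16 = 0, which is (x - (-4))².
Repeated root r = -4.
General solution: T(n) = (A + Bn)·(-4)^n.
From T(0) = -1: A = -1.
From T(1) = 4: (A + B)·(-4) = 4 ⇒ B = 0.
So T(n) = \left(-1\right) \cdot (-4)^n.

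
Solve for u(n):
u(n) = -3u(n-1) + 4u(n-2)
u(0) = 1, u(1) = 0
Characteristic equation: x² + 3x - 4 = 0, which factors as (x - (-4))(x - (1)) = 0.
Roots r₁ = -4, r₂ = 1 (distinct).
General solution: u(n) = A·(-4)^n + B·(1)^n.
From u(0) = 1: A + B = 1.
From u(1) = 0: -4A + B = 0.
Solving: A = \frac{1}{5}, B = \frac{4}{5}.
So u(n) = \frac{\left(-4\right)^{n}}{5} + \frac{4}{5}.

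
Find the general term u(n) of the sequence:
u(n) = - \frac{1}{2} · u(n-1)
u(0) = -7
Pure geometric recurrence with ratio - \frac{1}{2}.
By induction u(n) = u(0) · (- \frac{1}{2})^n = - 7 \left(- \frac{1}{2}\right)^{n}.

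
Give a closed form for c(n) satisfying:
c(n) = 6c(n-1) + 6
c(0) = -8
First-order linear non-homogeneous.
Homogeneous solution: c_h(n) = A·(6)^n.
Try constant particular solution c_p = K: K = 6K + 6 ⇒ K = - \frac{6}{5}.
General: c(n) = A·(6)^n - \frac{6}{5}.
Apply c(0) = -8: A - \frac{6}{5} = -8 ⇒ A = - \frac{34}{5}.
So c(n) = - \frac{34 \cdot 6^{n}}{5} - \frac{6}{5}.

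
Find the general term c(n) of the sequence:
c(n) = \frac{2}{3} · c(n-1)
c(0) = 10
Pure geometric recurrence with ratio \frac{2}{3}.
By induction c(n) = c(0) · (\frac{2}{3})^n = 10 \left(\frac{2}{3}\right)^{n}.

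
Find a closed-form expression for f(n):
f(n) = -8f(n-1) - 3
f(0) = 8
First-order linear non-homogeneous.
Homogeneous solution: f_h(n) = A·(-8)^n.
Try constant particular solution f_p = K: K = -8K - 3 ⇒ K = - \frac{1}{3}.
General: f(n) = A·(-8)^n - \frac{1}{3}.
Apply f(0) = 8: A - \frac{1}{3} = 8 ⇒ A = \frac{25}{3}.
So f(n) = \frac{25 \left(-8\right)^{n}}{3} - \frac{1}{3}.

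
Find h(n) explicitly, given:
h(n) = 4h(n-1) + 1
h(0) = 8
First-order linear non-homogeneous.
Homogeneous solution: h_h(n) = A·(4)^n.
Try constant particular solution h_p = K: K = 4K + 1 ⇒ K = - \frac{1}{3}.
General: h(n) = A·(4)^n - \frac{1}{3}.
Apply h(0) = 8: A - \frac{1}{3} = 8 ⇒ A = \frac{25}{3}.
So h(n) = \frac{25 \cdot 4^{n}}{3} - \frac{1}{3}.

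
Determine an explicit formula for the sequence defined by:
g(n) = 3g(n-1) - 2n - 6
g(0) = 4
First-order linear with linear forcing.
Homogeneous solution: g_h(n) = A·(3)^n.
Try particular g_p(n) = pn + q. Substituting:
  pn + q = 3(p(n-1) + q) - 2n - 6.
Matching the n-coefficient: p = 3p - 2 ⇒ p = 1.
Matching constants: q = -3p + 3q - 6 ⇒ q = \frac{9}{2}.
General: g(n) = A·(3)^n + n + \frac{9}{2}.
Apply g(0) = 4: A + \frac{9}{2} = 4 ⇒ A = - \frac{1}{2}.
So g(n) = - \frac{3^{n}}{2} + n + \frac{9}{2}.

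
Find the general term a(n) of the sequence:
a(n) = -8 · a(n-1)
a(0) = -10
Pure geometric recurrence with ratio -8.
By induction a(n) = a(0) · (-8)^n = - 10 \left(-8\right)^{n}.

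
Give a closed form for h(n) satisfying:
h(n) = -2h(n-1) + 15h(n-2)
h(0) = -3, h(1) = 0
Characteristic equation: x² + 2x - 15 = 0, which factors as (x - (-5))(x - (3)) = 0.
Roots r₁ = -5, r₂ = 3 (distinct).
General solution: h(n) = A·(-5)^n + B·(3)^n.
From h(0) = -3: A + B = -3.
From h(1) = 0: -5A + 3B = 0.
Solving: A = - \frac{9}{8}, B = - \frac{15}{8}.
So h(n) = - \frac{9 \left(-5\right)^{n}}{8} - \frac{15 \cdot 3^{n}}{8}.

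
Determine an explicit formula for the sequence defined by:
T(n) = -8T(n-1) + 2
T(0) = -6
First-order linear non-homogeneous.
Homogeneous solution: T_h(n) = A·(-8)^n.
Try constant particular solution T_p = K: K = -8K + 2 ⇒ K = \frac{2}{9}.
General: T(n) = A·(-8)^n + \frac{2}{9}.
Apply T(0) = -6: A + \frac{2}{9} = -6 ⇒ A = - \frac{56}{9}.
So T(n) = \frac{2}{9} - \frac{56 \left(-8\right)^{n}}{9}.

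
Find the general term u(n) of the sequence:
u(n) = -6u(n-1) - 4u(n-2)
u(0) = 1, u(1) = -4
Characteristic equation: x² + 6x + 4 = 0.
Discriminant Δ = (-6)² + 4·(-4) = 20.
Roots r₁,₂ = (-6 ± √20)/2, so r₁ = -3 + \sqrt{5}, r₂ = -3 - \sqrt{5}.
General solution: u(n) = A·r₁^n + B·r₂^n.
From the initial conditions, A + B = 1 and r₁A + r₂B = -4.
Since r₁ - r₂ = √20: A = (-4 - (1)r₂)/√20 = \frac{1}{2} - \frac{\sqrt{5}}{10}, and B = 1 - A = \frac{\sqrt{5}}{10} + \frac{1}{2}.
So u(n) = \left(\frac{1}{2} - \frac{\sqrt{5}}{10}\right)\left(-3 + \sqrt{5}\right)^n + \left(\frac{\sqrt{5}}{10} + \frac{1}{2}\right)\left(-3 - \sqrt{5}\right)^n.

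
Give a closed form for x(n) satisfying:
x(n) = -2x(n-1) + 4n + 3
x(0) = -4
First-order linear with linear forcing.
Homogeneous solution: x_h(n) = A·(-2)^n.
Try particular x_p(n) = pn + q. Substituting:
  pn + q = -2(p(n-1) + q) + 4n + 3.
Matching the n-coefficient: p = -2p + 4 ⇒ p = \frac{4}{3}.
Matching constants: q = 2p - 2q + 3 ⇒ q = \frac{17}{9}.
General: x(n) = A·(-2)^n + \frac{4 n}{3} + \frac{17}{9}.
Apply x(0) = -4: A + \frac{17}{9} = -4 ⇒ A = - \frac{53}{9}.
So x(n) = - \frac{53 \left(-2\right)^{n}}{9} + \frac{4 n}{3} + \frac{17}{9}.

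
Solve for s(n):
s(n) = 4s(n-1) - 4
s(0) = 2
First-order linear non-homogeneous.
Homogeneous solution: s_h(n) = A·(4)^n.
Try constant particular solution s_p = K: K = 4K - 4 ⇒ K = \frac{4}{3}.
General: s(n) = A·(4)^n + \frac{4}{3}.
Apply s(0) = 2: A + \frac{4}{3} = 2 ⇒ A = \frac{2}{3}.
So s(n) = \frac{2 \cdot 4^{n}}{3} + \frac{4}{3}.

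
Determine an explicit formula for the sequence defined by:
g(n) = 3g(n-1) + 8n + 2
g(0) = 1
First-order linear with linear forcing.
Homogeneous solution: g_h(n) = A·(3)^n.
Try particular g_p(n) = pn + q. Substituting:
  pn + q = 3(p(n-1) + q) + 8n + 2.
Matching the n-coefficient: p = 3p + 8 ⇒ p = -4.
Matching constants: q = -3p + 3q + 2 ⇒ q = -7.
General: g(n) = A·(3)^n - 4 n - 7.
Apply g(0) = 1: A - 7 = 1 ⇒ A = 8.
So g(n) = 8 \cdot 3^{n} - 4 n - 7.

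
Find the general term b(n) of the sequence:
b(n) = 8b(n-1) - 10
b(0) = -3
First-order linear non-homogeneous.
Homogeneous solution: b_h(n) = A·(8)^n.
Try constant particular solution b_p = K: K = 8K - 10 ⇒ K = \frac{10}{7}.
General: b(n) = A·(8)^n + \frac{10}{7}.
Apply b(0) = -3: A + \frac{10}{7} = -3 ⇒ A = - \frac{31}{7}.
So b(n) = \frac{10}{7} - \frac{31 \cdot 8^{n}}{7}.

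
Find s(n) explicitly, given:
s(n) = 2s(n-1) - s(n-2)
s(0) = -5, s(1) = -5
Characteristic equation: x² - 2x + 1 = 0, which is (x - (1))².
Repeated root r = 1.
General solution: s(n) = (A + Bn)·(1)^n.
From s(0) = -5: A = -5.
From s(1) = -5: (A + B)·(1) = -5 ⇒ B = 0.
So s(n) = \left(-5\right) \cdot (1)^n.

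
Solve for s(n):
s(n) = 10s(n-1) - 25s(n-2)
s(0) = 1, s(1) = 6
Characteristic equation: x² - 10x + 25 = 0, which is (x - (5))².
Repeated root r = 5.
General solution: s(n) = (A + Bn)·(5)^n.
From s(0) = 1: A = 1.
From s(1) = 6: (A + B)·(5) = 6 ⇒ B = \frac{1}{5}.
So s(n) = \left(\frac{n}{5} + 1\right) \cdot (5)^n.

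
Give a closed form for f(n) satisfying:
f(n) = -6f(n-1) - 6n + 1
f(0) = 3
First-order linear with linear forcing.
Homogeneous solution: f_h(n) = A·(-6)^n.
Try particular f_p(n) = pn + q. Substituting:
  pn + q = -6(p(n-1) + q) - 6n + 1.
Matching the n-coefficient: p = -6p - 6 ⇒ p = - \frac{6}{7}.
Matching constants: q = 6p - 6q + 1 ⇒ q = - \frac{29}{49}.
General: f(n) = A·(-6)^n - \frac{6 n}{7} - \frac{29}{49}.
Apply f(0) = 3: A - \frac{29}{49} = 3 ⇒ A = \frac{176}{49}.
So f(n) = \frac{176 \left(-6\right)^{n}}{49} - \frac{6 n}{7} - \frac{29}{49}.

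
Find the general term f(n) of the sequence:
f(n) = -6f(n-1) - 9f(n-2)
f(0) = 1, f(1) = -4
Characteristic equation: x² + 6x + 9 = 0, which is (x - (-3))².
Repeated root r = -3.
General solution: f(n) = (A + Bn)·(-3)^n.
From f(0) = 1: A = 1.
From f(1) = -4: (A + B)·(-3) = -4 ⇒ B = \frac{1}{3}.
So f(n) = \left(\frac{n}{3} + 1\right) \cdot (-3)^n.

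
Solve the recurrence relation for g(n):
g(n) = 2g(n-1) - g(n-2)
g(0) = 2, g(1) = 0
Characteristic equation: x² - 2x + 1 = 0, which is (x - (1))².
Repeated root r = 1.
General solution: g(n) = (A + Bn)·(1)^n.
From g(0) = 2: A = 2.
From g(1) = 0: (A + B)·(1) = 0 ⇒ B = -2.
So g(n) = \left(2 - 2 n\right) \cdot (1)^n.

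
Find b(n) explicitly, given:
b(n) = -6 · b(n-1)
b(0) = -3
Pure geometric recurrence with ratio -6.
By induction b(n) = b(0) · (-6)^n = - 3 \left(-6\right)^{n}.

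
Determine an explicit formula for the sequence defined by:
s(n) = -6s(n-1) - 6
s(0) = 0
First-order linear non-homogeneous.
Homogeneous solution: s_h(n) = A·(-6)^n.
Try constant particular solution s_p = K: K = -6K - 6 ⇒ K = - \frac{6}{7}.
General: s(n) = A·(-6)^n - \frac{6}{7}.
Apply s(0) = 0: A - \frac{6}{7} = 0 ⇒ A = \frac{6}{7}.
So s(n) = \frac{6 \left(-6\right)^{n}}{7} - \frac{6}{7}.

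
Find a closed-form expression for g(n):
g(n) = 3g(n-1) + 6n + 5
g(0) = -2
First-order linear with linear forcing.
Homogeneous solution: g_h(n) = A·(3)^n.
Try particular g_p(n) = pn + q. Substituting:
  pn + q = 3(p(n-1) + q) + 6n + 5.
Matching the n-coefficient: p = 3p + 6 ⇒ p = -3.
Matching constants: q = -3p + 3q + 5 ⇒ q = -7.
General: g(n) = A·(3)^n - 3 n - 7.
Apply g(0) = -2: A - 7 = -2 ⇒ A = 5.
So g(n) = 5 \cdot 3^{n} - 3 n - 7.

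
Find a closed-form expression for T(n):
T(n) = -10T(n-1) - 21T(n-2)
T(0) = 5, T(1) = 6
Characteristic equation: x² + 10x + 21 = 0, which factors as (x - (-3))(x - (-7)) = 0.
Roots r₁ = -3, r₂ = -7 (distinct).
General solution: T(n) = A·(-3)^n + B·(-7)^n.
From T(0) = 5: A + B = 5.
From T(1) = 6: -3A - 7B = 6.
Solving: A = \frac{41}{4}, B = - \frac{21}{4}.
So T(n) = \frac{41 \left(-3\right)^{n}}{4} - \frac{21 \left(-7\right)^{n}}{4}.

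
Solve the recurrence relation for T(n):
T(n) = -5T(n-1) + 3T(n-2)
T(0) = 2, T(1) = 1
Characteristic equation: x² + 5x - 3 = 0.
Discriminant Δ = (-5)² + 4·(3) = 37.
Roots r₁,₂ = (-5 ± √37)/2, so r₁ = - \frac{5}{2} + \frac{\sqrt{37}}{2}, r₂ = - \frac{\sqrt{37}}{2} - \frac{5}{2}.
General solution: T(n) = A·r₁^n + B·r₂^n.
From the initial conditions, A + B = 2 and r₁A + r₂B = 1.
Since r₁ - r₂ = √37: A = (1 - (2)r₂)/√37 = \frac{6 \sqrt{37}}{37} + 1, and B = 2 - A = 1 - \frac{6 \sqrt{37}}{37}.
So T(n) = \left(\frac{6 \sqrt{37}}{37} + 1\right)\left(- \frac{5}{2} + \frac{\sqrt{37}}{2}\right)^n + \left(1 - \frac{6 \sqrt{37}}{37}\right)\left(- \frac{\sqrt{37}}{2} - \frac{5}{2}\right)^n.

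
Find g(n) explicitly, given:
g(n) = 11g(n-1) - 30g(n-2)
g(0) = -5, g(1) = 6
Characteristic equation: x² - 11x + 30 = 0, which factors as (x - (6))(x - (5)) = 0.
Roots r₁ = 6, r₂ = 5 (distinct).
General solution: g(n) = A·(6)^n + B·(5)^n.
From g(0) = -5: A + B = -5.
From g(1) = 6: 6A + 5B = 6.
Solving: A = 31, B = -36.
So g(n) = - 36 \cdot 5^{n} + 31 \cdot 6^{n}.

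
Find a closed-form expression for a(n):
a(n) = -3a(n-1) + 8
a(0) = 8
First-order linear non-homogeneous.
Homogeneous solution: a_h(n) = A·(-3)^n.
Try constant particular solution a_p = K: K = -3K + 8 ⇒ K = 2.
General: a(n) = A·(-3)^n + 2.
Apply a(0) = 8: A + 2 = 8 ⇒ A = 6.
So a(n) = 6 \left(-3\right)^{n} + 2.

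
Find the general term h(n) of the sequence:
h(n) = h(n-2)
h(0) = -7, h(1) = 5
Characteristic equation: x² - 1 = 0, which factors as (x - (1))(x - (-1)) = 0.
Roots r₁ = 1, r₂ = -1 (distinct).
General solution: h(n) = A·(1)^n + B·(-1)^n.
From h(0) = -7: A + B = -7.
From h(1) = 5: A - B = 5.
Solving: A = -1, B = -6.
So h(n) = - 6 \left(-1\right)^{n} - 1.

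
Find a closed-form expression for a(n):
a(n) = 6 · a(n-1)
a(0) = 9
Pure geometric recurrence with ratio 6.
By induction a(n) = a(0) · (6)^n = 9 \cdot 6^{n}.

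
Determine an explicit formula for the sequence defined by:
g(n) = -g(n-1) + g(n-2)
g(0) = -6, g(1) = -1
Characteristic equation: x² + x - 1 = 0.
Discriminant Δ = (-1)² + 4·(1) = 5.
Roots r₁,₂ = (-1 ± √5)/2, so r₁ = - \frac{1}{2} + \frac{\sqrt{5}}{2}, r₂ = - \frac{\sqrt{5}}{2} - \frac{1}{2}.
General solution: g(n) = A·r₁^n + B·r₂^n.
From the initial conditions, A + B = -6 and r₁A + r₂B = -1.
Since r₁ - r₂ = √5: A = (-1 - (-6)r₂)/√5 = -3 - \frac{4 \sqrt{5}}{5}, and B = -6 - A = -3 + \frac{4 \sqrt{5}}{5}.
So g(n) = \left(-3 - \frac{4 \sqrt{5}}{5}\right)\left(- \frac{1}{2} + \frac{\sqrt{5}}{2}\right)^n + \left(-3 + \frac{4 \sqrt{5}}{5}\right)\left(- \frac{\sqrt{5}}{2} - \frac{1}{2}\right)^n.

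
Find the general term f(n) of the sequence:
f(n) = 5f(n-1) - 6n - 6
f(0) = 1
First-order linear with linear forcing.
Homogeneous solution: f_h(n) = A·(5)^n.
Try particular f_p(n) = pn + q. Substituting:
  pn + q = 5(p(n-1) + q) - 6n - 6.
Matching the n-coefficient: p = 5p - 6 ⇒ p = \frac{3}{2}.
Matching constants: q = -5p + 5q - 6 ⇒ q = \frac{27}{8}.
General: f(n) = A·(5)^n + \frac{3 n}{2} + \frac{27}{8}.
Apply f(0) = 1: A + \frac{27}{8} = 1 ⇒ A = - \frac{19}{8}.
So f(n) = - \frac{19 \cdot 5^{n}}{8} + \frac{3 n}{2} + \frac{27}{8}.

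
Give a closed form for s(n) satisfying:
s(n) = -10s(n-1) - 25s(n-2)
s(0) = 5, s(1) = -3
Characteristic equation: x² + 10x + 25 = 0, which is (x - (-5))².
Repeated root r = -5.
General solution: s(n) = (A + Bn)·(-5)^n.
From s(0) = 5: A = 5.
From s(1) = -3: (A + B)·(-5) = -3 ⇒ B = - \frac{22}{5}.
So s(n) = \left(5 - \frac{22 n}{5}\right) \cdot (-5)^n.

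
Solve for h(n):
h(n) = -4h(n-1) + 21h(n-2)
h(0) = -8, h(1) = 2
Characteristic equation: x² + 4x - 21 = 0, which factors as (x - (-7))(x - (3)) = 0.
Roots r₁ = -7, r₂ = 3 (distinct).
General solution: h(n) = A·(-7)^n + B·(3)^n.
From h(0) = -8: A + B = -8.
From h(1) = 2: -7A + 3B = 2.
Solving: A = - \frac{13}{5}, B = - \frac{27}{5}.
So h(n) = - \frac{13 \left(-7\right)^{n}}{5} - \frac{27 \cdot 3^{n}}{5}.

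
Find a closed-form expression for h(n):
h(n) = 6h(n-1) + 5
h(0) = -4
First-order linear non-homogeneous.
Homogeneous solution: h_h(n) = A·(6)^n.
Try constant particular solution h_p = K: K = 6K + 5 ⇒ K = -1.
General: h(n) = A·(6)^n - 1.
Apply h(0) = -4: A - 1 = -4 ⇒ A = -3.
So h(n) = - 3 \cdot 6^{n} - 1.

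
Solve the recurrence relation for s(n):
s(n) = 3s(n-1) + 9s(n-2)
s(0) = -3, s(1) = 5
Characteristic equation: x² - 3x - 9 = 0.
Discriminant Δ = (3)² + 4·(9) = 45.
Roots r₁,₂ = (3 ± √45)/2, so r₁ = \frac{3}{2} + \frac{3 \sqrt{5}}{2}, r₂ = \frac{3}{2} - \frac{3 \sqrt{5}}{2}.
General solution: s(n) = A·r₁^n + B·r₂^n.
From the initial conditions, A + B = -3 and r₁A + r₂B = 5.
Since r₁ - r₂ = √45: A = (5 - (-3)r₂)/√45 = - \frac{3}{2} + \frac{19 \sqrt{5}}{30}, and B = -3 - A = - \frac{3}{2} - \frac{19 \sqrt{5}}{30}.
So s(n) = \left(- \frac{3}{2} + \frac{19 \sqrt{5}}{30}\right)\left(\frac{3}{2} + \frac{3 \sqrt{5}}{2}\right)^n + \left(- \frac{3}{2} - \frac{19 \sqrt{5}}{30}\right)\left(\frac{3}{2} - \frac{3 \sqrt{5}}{2}\right)^n.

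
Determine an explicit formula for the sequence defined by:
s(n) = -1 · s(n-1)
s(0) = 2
Pure geometric recurrence with ratio -1.
By induction s(n) = s(0) · (-1)^n = 2 \left(-1\right)^{n}.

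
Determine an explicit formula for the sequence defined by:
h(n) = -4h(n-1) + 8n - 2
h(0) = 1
First-order linear with linear forcing.
Homogeneous solution: h_h(n) = A·(-4)^n.
Try particular h_p(n) = pn + q. Substituting:
  pn + q = -4(p(n-1) + q) + 8n - 2.
Matching the n-coefficient: p = -4p + 8 ⇒ p = \frac{8}{5}.
Matching constants: q = 4p - 4q - 2 ⇒ q = \frac{22}{25}.
General: h(n) = A·(-4)^n + \frac{8 n}{5} + \frac{22}{25}.
Apply h(0) = 1: A + \frac{22}{25} = 1 ⇒ A = \frac{3}{25}.
So h(n) = \frac{3 \left(-4\right)^{n}}{25} + \frac{8 n}{5} + \frac{22}{25}.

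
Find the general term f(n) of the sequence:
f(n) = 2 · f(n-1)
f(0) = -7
Pure geometric recurrence with ratio 2.
By induction f(n) = f(0) · (2)^n = - 7 \cdot 2^{n}.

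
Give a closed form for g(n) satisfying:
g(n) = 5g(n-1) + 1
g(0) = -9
First-order linear non-homogeneous.
Homogeneous solution: g_h(n) = A·(5)^n.
Try constant particular solution g_p = K: K = 5K + 1 ⇒ K = - \frac{1}{4}.
General: g(n) = A·(5)^n - \frac{1}{4}.
Apply g(0) = -9: A - \frac{1}{4} = -9 ⇒ A = - \frac{35}{4}.
So g(n) = - \frac{35 \cdot 5^{n}}{4} - \frac{1}{4}.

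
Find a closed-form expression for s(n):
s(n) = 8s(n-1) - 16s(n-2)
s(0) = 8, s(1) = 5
Characteristic equation: x² - 8x + 16 = 0, which is (x - (4))².
Repeated root r = 4.
General solution: s(n) = (A + Bn)·(4)^n.
From s(0) = 8: A = 8.
From s(1) = 5: (A + B)·(4) = 5 ⇒ B = - \frac{27}{4}.
So s(n) = \left(8 - \frac{27 n}{4}\right) \cdot (4)^n.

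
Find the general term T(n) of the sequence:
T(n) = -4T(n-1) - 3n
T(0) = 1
First-order linear with linear forcing.
Homogeneous solution: T_h(n) = A·(-4)^n.
Try particular T_p(n) = pn + q. Substituting:
  pn + q = -4(p(n-1) + q) - 3n.
Matching the n-coefficient: p = -4p - 3 ⇒ p = - \frac{3}{5}.
Matching constants: q = 4p - 4q ⇒ q = - \frac{12}{25}.
General: T(n) = A·(-4)^n - \frac{3 n}{5} - \frac{12}{25}.
Apply T(0) = 1: A - \frac{12}{25} = 1 ⇒ A = \frac{37}{25}.
So T(n) = \frac{37 \left(-4\right)^{n}}{25} - \frac{3 n}{5} - \frac{12}{25}.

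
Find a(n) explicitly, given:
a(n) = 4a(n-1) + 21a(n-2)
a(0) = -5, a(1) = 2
Characteristic equation: x² - 4x - 21 = 0, which factors as (x - (-3))(x - (7)) = 0.
Roots r₁ = -3, r₂ = 7 (distinct).
General solution: a(n) = A·(-3)^n + B·(7)^n.
From a(0) = -5: A + B = -5.
From a(1) = 2: -3A + 7B = 2.
Solving: A = - \frac{37}{10}, B = - \frac{13}{10}.
So a(n) = - \frac{37 \left(-3\right)^{n}}{10} - \frac{13 \cdot 7^{n}}{10}.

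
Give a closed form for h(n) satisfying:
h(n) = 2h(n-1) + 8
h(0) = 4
First-order linear non-homogeneous.
Homogeneous solution: h_h(n) = A·(2)^n.
Try constant particular solution h_p = K: K = 2K + 8 ⇒ K = -8.
General: h(n) = A·(2)^n - 8.
Apply h(0) = 4: A - 8 = 4 ⇒ A = 12.
So h(n) = 12 \cdot 2^{n} - 8.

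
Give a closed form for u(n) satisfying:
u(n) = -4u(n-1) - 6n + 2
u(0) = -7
First-order linear with linear forcing.
Homogeneous solution: u_h(n) = A·(-4)^n.
Try particular u_p(n) = pn + q. Substituting:
  pn + q = -4(p(n-1) + q) - 6n + 2.
Matching the n-coefficient: p = -4p - 6 ⇒ p = - \frac{6}{5}.
Matching constants: q = 4p - 4q + 2 ⇒ q = - \frac{14}{25}.
General: u(n) = A·(-4)^n - \frac{6 n}{5} - \frac{14}{25}.
Apply u(0) = -7: A - \frac{14}{25} = -7 ⇒ A = - \frac{161}{25}.
So u(n) = - \frac{161 \left(-4\right)^{n}}{25} - \frac{6 n}{5} - \frac{14}{25}.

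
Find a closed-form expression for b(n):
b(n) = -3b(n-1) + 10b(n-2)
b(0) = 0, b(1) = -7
Characteristic equation: x² + 3x - 10 = 0, which factors as (x - (-5))(x - (2)) = 0.
Roots r₁ = -5, r₂ = 2 (distinct).
General solution: b(n) = A·(-5)^n + B·(2)^n.
From b(0) = 0: A + B = 0.
From b(1) = -7: -5A + 2B = -7.
Solving: A = 1, B = -1.
So b(n) = \left(-5\right)^{n} - 2^{n}.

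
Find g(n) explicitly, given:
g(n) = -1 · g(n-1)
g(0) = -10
Pure geometric recurrence with ratio -1.
By induction g(n) = g(0) · (-1)^n = - 10 \left(-1\right)^{n}.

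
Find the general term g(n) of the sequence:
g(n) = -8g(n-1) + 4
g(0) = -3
First-order linear non-homogeneous.
Homogeneous solution: g_h(n) = A·(-8)^n.
Try constant particular solution g_p = K: K = -8K + 4 ⇒ K = \frac{4}{9}.
General: g(n) = A·(-8)^n + \frac{4}{9}.
Apply g(0) = -3: A + \frac{4}{9} = -3 ⇒ A = - \frac{31}{9}.
So g(n) = \frac{4}{9} - \frac{31 \left(-8\right)^{n}}{9}.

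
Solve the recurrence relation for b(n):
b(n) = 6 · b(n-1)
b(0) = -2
Pure geometric recurrence with ratio 6.
By induction b(n) = b(0) · (6)^n = - 2 \cdot 6^{n}.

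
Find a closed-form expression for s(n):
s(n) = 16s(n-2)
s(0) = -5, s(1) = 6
Characteristic equation: x² - 16 = 0, which factors as (x - (4))(x - (-4)) = 0.
Roots r₁ = 4, r₂ = -4 (distinct).
General solution: s(n) = A·(4)^n + B·(-4)^n.
From s(0) = -5: A + B = -5.
From s(1) = 6: 4A - 4B = 6.
Solving: A = - \frac{7}{4}, B = - \frac{13}{4}.
So s(n) = - \frac{13 \left(-4\right)^{n}}{4} - \frac{7 \cdot 4^{n}}{4}.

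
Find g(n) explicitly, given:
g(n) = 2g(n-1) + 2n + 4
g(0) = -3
First-order linear with linear forcing.
Homogeneous solution: g_h(n) = A·(2)^n.
Try particular g_p(n) = pn + q. Substituting:
  pn + q = 2(p(n-1) + q) + 2n + 4.
Matching the n-coefficient: p = 2p + 2 ⇒ p = -2.
Matching constants: q = -2p + 2q + 4 ⇒ q = -8.
General: g(n) = A·(2)^n - 2 n - 8.
Apply g(0) = -3: A - 8 = -3 ⇒ A = 5.
So g(n) = 5 \cdot 2^{n} - 2 n - 8.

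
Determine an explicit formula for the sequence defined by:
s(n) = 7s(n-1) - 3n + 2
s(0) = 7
First-order linear with linear forcing.
Homogeneous solution: s_h(n) = A·(7)^n.
Try particular s_p(n) = pn + q. Substituting:
  pn + q = 7(p(n-1) + q) - 3n + 2.
Matching the n-coefficient: p = 7p - 3 ⇒ p = \frac{1}{2}.
Matching constants: q = -7p + 7q + 2 ⇒ q = \frac{1}{4}.
General: s(n) = A·(7)^n + \frac{n}{2} + \frac{1}{4}.
Apply s(0) = 7: A + \frac{1}{4} = 7 ⇒ A = \frac{27}{4}.
So s(n) = \frac{27 \cdot 7^{n}}{4} + \frac{n}{2} + \frac{1}{4}.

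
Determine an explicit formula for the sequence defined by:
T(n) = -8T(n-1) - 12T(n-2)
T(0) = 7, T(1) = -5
Characteristic equation: x² + 8x + 12 = 0, which factors as (x - (-6))(x - (-2)) = 0.
Roots r₁ = -6, r₂ = -2 (distinct).
General solution: T(n) = A·(-6)^n + B·(-2)^n.
From T(0) = 7: A + B = 7.
From T(1) = -5: -6A - 2B = -5.
Solving: A = - \frac{9}{4}, B = \frac{37}{4}.
So T(n) = \frac{37 \left(-2\right)^{n}}{4} - \frac{9 \left(-6\right)^{n}}{4}.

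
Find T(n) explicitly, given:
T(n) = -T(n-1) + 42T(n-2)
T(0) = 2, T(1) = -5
Characteristic equation: x² + x - 42 = 0, which factors as (x - (-7))(x - (6)) = 0.
Roots r₁ = -7, r₂ = 6 (distinct).
General solution: T(n) = A·(-7)^n + B·(6)^n.
From T(0) = 2: A + B = 2.
From T(1) = -5: -7A + 6B = -5.
Solving: A = \frac{17}{13}, B = \frac{9}{13}.
So T(n) = \frac{17 \left(-7\right)^{n}}{13} + \frac{9 \cdot 6^{n}}{13}.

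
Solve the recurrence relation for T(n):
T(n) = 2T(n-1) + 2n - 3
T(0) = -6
First-order linear with linear forcing.
Homogeneous solution: T_h(n) = A·(2)^n.
Try particular T_p(n) = pn + q. Substituting:
  pn + q = 2(p(n-1) + q) + 2n - 3.
Matching the n-coefficient: p = 2p + 2 ⇒ p = -2.
Matching constants: q = -2p + 2q - 3 ⇒ q = -1.
General: T(n) = A·(2)^n - 2 n - 1.
Apply T(0) = -6: A - 1 = -6 ⇒ A = -5.
So T(n) = - 5 \cdot 2^{n} - 2 n - 1.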